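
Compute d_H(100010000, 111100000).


XOR: 011110000
Count of 1s: 4

4


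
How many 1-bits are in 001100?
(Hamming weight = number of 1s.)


Counting 1s in 001100

2


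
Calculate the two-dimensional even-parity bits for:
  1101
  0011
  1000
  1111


Row parities: 1010
Column parities: 1001

Row P: 1010, Col P: 1001, Corner: 0


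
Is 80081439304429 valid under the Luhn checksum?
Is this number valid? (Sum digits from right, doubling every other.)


Luhn sum = 67
67 mod 10 = 7

Invalid (Luhn sum mod 10 = 7)


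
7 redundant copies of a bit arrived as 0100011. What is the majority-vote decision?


Ones: 3 out of 7
Threshold: 4

0 (3/7 voted 1)


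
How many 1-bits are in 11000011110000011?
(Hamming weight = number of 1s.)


Counting 1s in 11000011110000011

8


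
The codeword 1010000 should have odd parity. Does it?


Number of 1s: 2

No, parity error (2 ones)


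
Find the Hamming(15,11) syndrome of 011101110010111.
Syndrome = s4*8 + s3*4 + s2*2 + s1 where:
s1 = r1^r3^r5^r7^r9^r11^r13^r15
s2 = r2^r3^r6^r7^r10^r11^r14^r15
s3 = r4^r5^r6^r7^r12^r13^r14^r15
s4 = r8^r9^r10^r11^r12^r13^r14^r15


s1=1, s2=1, s3=0, s4=1

Syndrome = 11 (error at position 11)


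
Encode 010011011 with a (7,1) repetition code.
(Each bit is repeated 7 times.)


Each bit -> 7 copies

000000011111110000000000000011111111111111000000011111111111111


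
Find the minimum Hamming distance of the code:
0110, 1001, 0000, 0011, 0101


Comparing all pairs, minimum distance: 2
Can detect 1 errors, correct 0 errors

2


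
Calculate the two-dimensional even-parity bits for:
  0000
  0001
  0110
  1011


Row parities: 0101
Column parities: 1100

Row P: 0101, Col P: 1100, Corner: 0


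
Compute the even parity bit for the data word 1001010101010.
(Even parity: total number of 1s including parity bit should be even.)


Number of 1s in data: 6
Parity bit: 0

0


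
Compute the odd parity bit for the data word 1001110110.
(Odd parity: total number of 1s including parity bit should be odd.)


Number of 1s in data: 6
Parity bit: 1

1


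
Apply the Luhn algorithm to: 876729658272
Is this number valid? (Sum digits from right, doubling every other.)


Luhn sum = 61
61 mod 10 = 1

Invalid (Luhn sum mod 10 = 1)


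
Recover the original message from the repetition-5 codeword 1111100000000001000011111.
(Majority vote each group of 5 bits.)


Groups: 11111, 00000, 00000, 10000, 11111
Majority votes: 10001

10001


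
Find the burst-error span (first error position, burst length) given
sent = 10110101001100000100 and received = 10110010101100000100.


XOR: 00000111100000000000

Burst at position 5, length 4


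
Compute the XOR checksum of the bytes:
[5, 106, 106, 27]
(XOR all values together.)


XOR chain: 5 ^ 106 ^ 106 ^ 27 = 30

30


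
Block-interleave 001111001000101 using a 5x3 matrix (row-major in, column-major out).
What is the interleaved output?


Matrix:
  001
  111
  001
  000
  101
Read columns: 010010100011101

010010100011101


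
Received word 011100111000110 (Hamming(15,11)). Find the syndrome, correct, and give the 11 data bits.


Syndrome = 0: no error detected

Data: 10011000110 (no errors)


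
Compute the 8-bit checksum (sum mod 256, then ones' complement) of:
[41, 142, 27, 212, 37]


Sum = 459 mod 256 = 203
Complement = 52

52


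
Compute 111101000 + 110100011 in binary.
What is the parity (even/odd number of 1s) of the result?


111101000 = 488
110100011 = 419
Sum = 907 = 1110001011
1s count = 6

even parity (6 ones in 1110001011)


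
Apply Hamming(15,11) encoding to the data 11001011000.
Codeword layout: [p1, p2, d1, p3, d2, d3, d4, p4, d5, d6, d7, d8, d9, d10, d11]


Parity bits: p1=0, p2=0, p3=0, p4=1

001010011011000


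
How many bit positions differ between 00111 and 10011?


XOR: 10100
Count of 1s: 2

2


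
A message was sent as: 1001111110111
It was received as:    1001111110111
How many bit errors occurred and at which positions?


XOR: 0000000000000

0 errors (received matches sent)


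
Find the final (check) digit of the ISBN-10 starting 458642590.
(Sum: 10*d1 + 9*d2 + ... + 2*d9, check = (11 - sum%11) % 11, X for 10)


Weighted sum: 272
272 mod 11 = 8

Check digit: 3


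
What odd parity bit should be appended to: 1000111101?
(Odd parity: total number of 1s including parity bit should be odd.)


Number of 1s in data: 6
Parity bit: 1

1


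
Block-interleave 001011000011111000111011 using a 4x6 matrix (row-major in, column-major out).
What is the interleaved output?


Matrix:
  001011
  000011
  111000
  111011
Read columns: 001100111011000011011101

001100111011000011011101


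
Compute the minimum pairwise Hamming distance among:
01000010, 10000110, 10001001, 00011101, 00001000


Comparing all pairs, minimum distance: 2
Can detect 1 errors, correct 0 errors

2


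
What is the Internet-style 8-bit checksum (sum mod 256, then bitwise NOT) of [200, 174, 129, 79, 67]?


Sum = 649 mod 256 = 137
Complement = 118

118


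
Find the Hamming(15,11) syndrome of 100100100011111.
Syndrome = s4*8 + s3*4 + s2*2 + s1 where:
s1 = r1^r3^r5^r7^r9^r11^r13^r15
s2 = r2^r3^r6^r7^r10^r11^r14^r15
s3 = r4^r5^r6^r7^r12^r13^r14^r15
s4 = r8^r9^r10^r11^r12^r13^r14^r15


s1=1, s2=0, s3=0, s4=1

Syndrome = 9 (error at position 9)


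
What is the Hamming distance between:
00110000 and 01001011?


XOR: 01111011
Count of 1s: 6

6


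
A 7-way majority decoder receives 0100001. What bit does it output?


Ones: 2 out of 7
Threshold: 4

0 (2/7 voted 1)


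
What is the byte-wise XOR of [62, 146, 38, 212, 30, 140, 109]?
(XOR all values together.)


XOR chain: 62 ^ 146 ^ 38 ^ 212 ^ 30 ^ 140 ^ 109 = 161

161


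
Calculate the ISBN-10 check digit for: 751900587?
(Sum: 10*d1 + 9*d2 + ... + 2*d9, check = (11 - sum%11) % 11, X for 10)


Weighted sum: 244
244 mod 11 = 2

Check digit: 9


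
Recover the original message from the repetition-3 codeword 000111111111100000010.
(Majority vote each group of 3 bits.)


Groups: 000, 111, 111, 111, 100, 000, 010
Majority votes: 0111000

0111000


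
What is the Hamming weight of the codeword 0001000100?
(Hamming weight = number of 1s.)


Counting 1s in 0001000100

2


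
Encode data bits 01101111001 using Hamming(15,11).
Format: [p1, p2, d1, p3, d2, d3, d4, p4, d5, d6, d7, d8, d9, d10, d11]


Parity bits: p1=0, p2=0, p3=0, p4=1

000011011111001


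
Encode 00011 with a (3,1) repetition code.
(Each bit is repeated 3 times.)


Each bit -> 3 copies

000000000111111


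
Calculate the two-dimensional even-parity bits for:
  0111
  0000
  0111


Row parities: 101
Column parities: 0000

Row P: 101, Col P: 0000, Corner: 0


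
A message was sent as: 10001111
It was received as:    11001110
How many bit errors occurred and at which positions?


XOR: 01000001

2 error(s) at position(s): 1, 7


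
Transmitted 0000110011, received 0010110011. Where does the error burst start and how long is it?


XOR: 0010000000

Burst at position 2, length 1


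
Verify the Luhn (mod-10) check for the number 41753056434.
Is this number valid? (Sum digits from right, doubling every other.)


Luhn sum = 39
39 mod 10 = 9

Invalid (Luhn sum mod 10 = 9)


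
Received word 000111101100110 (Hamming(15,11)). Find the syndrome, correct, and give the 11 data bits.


Syndrome = 0: no error detected

Data: 01111100110 (no errors)


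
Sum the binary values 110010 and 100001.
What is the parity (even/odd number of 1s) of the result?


110010 = 50
100001 = 33
Sum = 83 = 1010011
1s count = 4

even parity (4 ones in 1010011)


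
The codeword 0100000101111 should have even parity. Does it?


Number of 1s: 6

Yes, parity is correct (6 ones)


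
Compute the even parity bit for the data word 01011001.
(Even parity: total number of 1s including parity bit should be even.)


Number of 1s in data: 4
Parity bit: 0

0


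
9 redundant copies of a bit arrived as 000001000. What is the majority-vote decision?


Ones: 1 out of 9
Threshold: 5

0 (1/9 voted 1)


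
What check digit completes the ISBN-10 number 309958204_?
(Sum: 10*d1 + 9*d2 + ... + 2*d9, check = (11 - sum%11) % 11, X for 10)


Weighted sum: 251
251 mod 11 = 9

Check digit: 2


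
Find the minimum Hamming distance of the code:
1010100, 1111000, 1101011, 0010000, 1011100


Comparing all pairs, minimum distance: 1
Can detect 0 errors, correct 0 errors

1


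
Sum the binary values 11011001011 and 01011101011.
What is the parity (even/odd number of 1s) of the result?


11011001011 = 1739
01011101011 = 747
Sum = 2486 = 100110110110
1s count = 7

odd parity (7 ones in 100110110110)


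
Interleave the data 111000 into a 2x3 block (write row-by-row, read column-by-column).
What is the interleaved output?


Matrix:
  111
  000
Read columns: 101010

101010


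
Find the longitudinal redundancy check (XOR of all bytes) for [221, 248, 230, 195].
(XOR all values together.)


XOR chain: 221 ^ 248 ^ 230 ^ 195 = 0

0


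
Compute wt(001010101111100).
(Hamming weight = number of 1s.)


Counting 1s in 001010101111100

8


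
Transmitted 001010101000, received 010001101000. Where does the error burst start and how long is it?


XOR: 011011000000

Burst at position 1, length 5


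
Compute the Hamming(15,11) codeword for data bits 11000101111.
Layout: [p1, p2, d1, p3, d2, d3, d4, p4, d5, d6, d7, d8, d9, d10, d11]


Parity bits: p1=0, p2=0, p3=1, p4=1

001110010101111


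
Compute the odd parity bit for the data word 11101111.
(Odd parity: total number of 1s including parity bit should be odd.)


Number of 1s in data: 7
Parity bit: 0

0


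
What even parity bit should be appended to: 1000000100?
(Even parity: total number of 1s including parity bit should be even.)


Number of 1s in data: 2
Parity bit: 0

0


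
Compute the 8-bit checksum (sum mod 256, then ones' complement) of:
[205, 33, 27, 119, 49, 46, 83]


Sum = 562 mod 256 = 50
Complement = 205

205


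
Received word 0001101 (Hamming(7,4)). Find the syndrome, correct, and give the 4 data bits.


Syndrome = 6: error at position 6

Data: 0111 (corrected bit 6)


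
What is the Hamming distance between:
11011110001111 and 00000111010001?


XOR: 11011001011110
Count of 1s: 9

9


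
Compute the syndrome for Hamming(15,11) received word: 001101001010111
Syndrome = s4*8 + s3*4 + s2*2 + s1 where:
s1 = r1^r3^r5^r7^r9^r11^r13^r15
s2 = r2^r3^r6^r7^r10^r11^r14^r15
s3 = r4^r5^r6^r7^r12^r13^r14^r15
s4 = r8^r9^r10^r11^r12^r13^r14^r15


s1=1, s2=1, s3=1, s4=1

Syndrome = 15 (error at position 15)


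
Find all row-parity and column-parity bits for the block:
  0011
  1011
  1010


Row parities: 010
Column parities: 0010

Row P: 010, Col P: 0010, Corner: 1


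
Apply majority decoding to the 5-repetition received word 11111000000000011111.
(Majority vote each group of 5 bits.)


Groups: 11111, 00000, 00000, 11111
Majority votes: 1001

1001


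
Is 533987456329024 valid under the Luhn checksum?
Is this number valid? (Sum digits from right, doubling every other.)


Luhn sum = 72
72 mod 10 = 2

Invalid (Luhn sum mod 10 = 2)


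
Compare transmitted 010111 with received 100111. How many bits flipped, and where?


XOR: 110000

2 error(s) at position(s): 0, 1


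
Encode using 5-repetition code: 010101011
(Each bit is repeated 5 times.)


Each bit -> 5 copies

000001111100000111110000011111000001111111111


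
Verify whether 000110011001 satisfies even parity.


Number of 1s: 5

No, parity error (5 ones)


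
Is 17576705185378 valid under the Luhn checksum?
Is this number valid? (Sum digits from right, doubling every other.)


Luhn sum = 59
59 mod 10 = 9

Invalid (Luhn sum mod 10 = 9)


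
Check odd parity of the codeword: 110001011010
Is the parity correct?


Number of 1s: 6

No, parity error (6 ones)


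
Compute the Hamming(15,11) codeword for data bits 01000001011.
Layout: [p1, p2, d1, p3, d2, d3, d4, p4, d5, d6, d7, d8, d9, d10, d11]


Parity bits: p1=0, p2=0, p3=0, p4=1

000010010001011


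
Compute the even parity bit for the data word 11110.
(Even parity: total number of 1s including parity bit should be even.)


Number of 1s in data: 4
Parity bit: 0

0


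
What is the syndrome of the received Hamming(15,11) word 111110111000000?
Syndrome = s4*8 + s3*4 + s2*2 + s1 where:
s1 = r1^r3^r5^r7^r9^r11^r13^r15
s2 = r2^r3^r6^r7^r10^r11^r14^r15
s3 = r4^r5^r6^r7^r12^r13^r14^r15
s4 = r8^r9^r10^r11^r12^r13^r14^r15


s1=1, s2=1, s3=1, s4=0

Syndrome = 7 (error at position 7)


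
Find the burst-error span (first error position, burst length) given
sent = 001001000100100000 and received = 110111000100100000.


XOR: 111110000000000000

Burst at position 0, length 5


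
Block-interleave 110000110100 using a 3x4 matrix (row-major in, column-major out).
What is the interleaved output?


Matrix:
  1100
  0011
  0100
Read columns: 100101010010

100101010010


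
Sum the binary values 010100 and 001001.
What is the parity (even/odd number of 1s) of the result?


010100 = 20
001001 = 9
Sum = 29 = 11101
1s count = 4

even parity (4 ones in 11101)


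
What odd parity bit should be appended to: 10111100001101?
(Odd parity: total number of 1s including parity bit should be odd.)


Number of 1s in data: 8
Parity bit: 1

1


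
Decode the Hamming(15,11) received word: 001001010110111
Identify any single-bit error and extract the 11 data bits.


Syndrome = 0: no error detected

Data: 10100110111 (no errors)


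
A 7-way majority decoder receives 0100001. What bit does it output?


Ones: 2 out of 7
Threshold: 4

0 (2/7 voted 1)


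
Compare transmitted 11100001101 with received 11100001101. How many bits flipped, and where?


XOR: 00000000000

0 errors (received matches sent)


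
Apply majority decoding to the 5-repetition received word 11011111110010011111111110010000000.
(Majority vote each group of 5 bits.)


Groups: 11011, 11111, 00100, 11111, 11111, 00100, 00000
Majority votes: 1101100

1101100


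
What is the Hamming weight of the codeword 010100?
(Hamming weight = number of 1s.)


Counting 1s in 010100

2


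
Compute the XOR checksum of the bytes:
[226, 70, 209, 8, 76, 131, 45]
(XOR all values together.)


XOR chain: 226 ^ 70 ^ 209 ^ 8 ^ 76 ^ 131 ^ 45 = 159

159


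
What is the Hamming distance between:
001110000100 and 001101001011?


XOR: 000011001111
Count of 1s: 6

6


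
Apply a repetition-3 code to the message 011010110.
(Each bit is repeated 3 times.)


Each bit -> 3 copies

000111111000111000111111000


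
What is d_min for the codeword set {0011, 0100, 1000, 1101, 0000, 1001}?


Comparing all pairs, minimum distance: 1
Can detect 0 errors, correct 0 errors

1


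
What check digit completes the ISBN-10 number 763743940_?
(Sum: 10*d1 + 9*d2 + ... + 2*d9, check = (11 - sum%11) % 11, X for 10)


Weighted sum: 284
284 mod 11 = 9

Check digit: 2


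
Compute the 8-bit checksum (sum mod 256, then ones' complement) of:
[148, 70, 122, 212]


Sum = 552 mod 256 = 40
Complement = 215

215


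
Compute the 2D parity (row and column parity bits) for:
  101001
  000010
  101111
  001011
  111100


Row parities: 11110
Column parities: 110011

Row P: 11110, Col P: 110011, Corner: 0


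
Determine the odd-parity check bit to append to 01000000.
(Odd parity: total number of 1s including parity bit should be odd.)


Number of 1s in data: 1
Parity bit: 0

0


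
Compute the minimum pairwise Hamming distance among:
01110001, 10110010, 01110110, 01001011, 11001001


Comparing all pairs, minimum distance: 2
Can detect 1 errors, correct 0 errors

2


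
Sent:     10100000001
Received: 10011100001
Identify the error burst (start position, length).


XOR: 00111100000

Burst at position 2, length 4


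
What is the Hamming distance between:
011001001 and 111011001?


XOR: 100010000
Count of 1s: 2

2


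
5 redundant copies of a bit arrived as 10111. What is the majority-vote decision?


Ones: 4 out of 5
Threshold: 3

1 (4/5 voted 1)


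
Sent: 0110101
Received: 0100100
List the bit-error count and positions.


XOR: 0010001

2 error(s) at position(s): 2, 6


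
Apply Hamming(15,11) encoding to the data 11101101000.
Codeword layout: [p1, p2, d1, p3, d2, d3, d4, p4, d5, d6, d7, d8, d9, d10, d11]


Parity bits: p1=1, p2=1, p3=1, p4=1

111111011101000


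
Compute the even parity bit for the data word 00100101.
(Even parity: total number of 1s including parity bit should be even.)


Number of 1s in data: 3
Parity bit: 1

1


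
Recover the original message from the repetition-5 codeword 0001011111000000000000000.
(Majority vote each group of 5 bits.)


Groups: 00010, 11111, 00000, 00000, 00000
Majority votes: 01000

01000


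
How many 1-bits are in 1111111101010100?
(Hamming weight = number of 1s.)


Counting 1s in 1111111101010100

11


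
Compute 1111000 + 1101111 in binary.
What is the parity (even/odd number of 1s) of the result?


1111000 = 120
1101111 = 111
Sum = 231 = 11100111
1s count = 6

even parity (6 ones in 11100111)


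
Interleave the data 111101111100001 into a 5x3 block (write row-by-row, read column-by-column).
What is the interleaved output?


Matrix:
  111
  101
  111
  100
  001
Read columns: 111101010011101

111101010011101


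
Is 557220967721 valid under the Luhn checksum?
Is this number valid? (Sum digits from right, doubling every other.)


Luhn sum = 49
49 mod 10 = 9

Invalid (Luhn sum mod 10 = 9)


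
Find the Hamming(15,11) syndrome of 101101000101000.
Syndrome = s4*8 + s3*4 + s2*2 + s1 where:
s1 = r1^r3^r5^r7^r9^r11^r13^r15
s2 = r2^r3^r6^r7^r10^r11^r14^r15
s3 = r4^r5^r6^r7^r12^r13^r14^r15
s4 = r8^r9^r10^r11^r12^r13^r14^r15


s1=0, s2=1, s3=1, s4=0

Syndrome = 6 (error at position 6)


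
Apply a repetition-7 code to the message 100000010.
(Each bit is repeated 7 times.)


Each bit -> 7 copies

111111100000000000000000000000000000000000000000011111110000000


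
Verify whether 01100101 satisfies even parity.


Number of 1s: 4

Yes, parity is correct (4 ones)


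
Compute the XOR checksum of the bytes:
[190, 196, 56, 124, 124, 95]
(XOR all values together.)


XOR chain: 190 ^ 196 ^ 56 ^ 124 ^ 124 ^ 95 = 29

29


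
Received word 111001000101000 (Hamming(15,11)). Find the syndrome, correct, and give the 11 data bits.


Syndrome = 0: no error detected

Data: 10100101000 (no errors)


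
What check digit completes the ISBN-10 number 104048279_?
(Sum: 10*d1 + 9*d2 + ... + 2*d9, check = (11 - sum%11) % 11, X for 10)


Weighted sum: 153
153 mod 11 = 10

Check digit: 1


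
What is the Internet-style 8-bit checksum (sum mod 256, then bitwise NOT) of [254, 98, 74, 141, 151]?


Sum = 718 mod 256 = 206
Complement = 49

49


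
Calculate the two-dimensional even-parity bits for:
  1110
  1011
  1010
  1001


Row parities: 1100
Column parities: 0110

Row P: 1100, Col P: 0110, Corner: 0


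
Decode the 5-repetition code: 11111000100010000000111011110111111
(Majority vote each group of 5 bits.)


Groups: 11111, 00010, 00100, 00000, 11101, 11101, 11111
Majority votes: 1000111

1000111


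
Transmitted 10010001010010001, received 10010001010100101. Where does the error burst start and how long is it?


XOR: 00000000000110100

Burst at position 11, length 4


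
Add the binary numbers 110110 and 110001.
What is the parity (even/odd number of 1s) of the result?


110110 = 54
110001 = 49
Sum = 103 = 1100111
1s count = 5

odd parity (5 ones in 1100111)


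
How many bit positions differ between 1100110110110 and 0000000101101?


XOR: 1100110011011
Count of 1s: 8

8


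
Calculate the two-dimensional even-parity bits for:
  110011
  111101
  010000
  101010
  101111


Row parities: 01111
Column parities: 011011

Row P: 01111, Col P: 011011, Corner: 0


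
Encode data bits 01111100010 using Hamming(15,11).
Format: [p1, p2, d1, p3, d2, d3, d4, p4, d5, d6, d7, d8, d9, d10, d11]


Parity bits: p1=1, p2=0, p3=0, p4=1

100011111100010


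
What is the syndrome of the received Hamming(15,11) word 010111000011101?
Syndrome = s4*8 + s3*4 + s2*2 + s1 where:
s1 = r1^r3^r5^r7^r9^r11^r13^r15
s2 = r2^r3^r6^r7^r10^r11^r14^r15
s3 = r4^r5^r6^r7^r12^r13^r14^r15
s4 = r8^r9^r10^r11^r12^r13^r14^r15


s1=0, s2=0, s3=0, s4=0

Syndrome = 0 (no error)


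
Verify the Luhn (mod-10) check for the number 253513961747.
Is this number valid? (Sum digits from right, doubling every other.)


Luhn sum = 64
64 mod 10 = 4

Invalid (Luhn sum mod 10 = 4)


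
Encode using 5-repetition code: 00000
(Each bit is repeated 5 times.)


Each bit -> 5 copies

0000000000000000000000000


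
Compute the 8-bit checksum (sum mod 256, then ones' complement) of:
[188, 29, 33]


Sum = 250 mod 256 = 250
Complement = 5

5


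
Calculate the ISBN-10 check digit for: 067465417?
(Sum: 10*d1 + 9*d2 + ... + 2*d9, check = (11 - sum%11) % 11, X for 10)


Weighted sum: 232
232 mod 11 = 1

Check digit: X


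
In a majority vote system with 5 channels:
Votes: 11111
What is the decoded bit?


Ones: 5 out of 5
Threshold: 3

1 (5/5 voted 1)


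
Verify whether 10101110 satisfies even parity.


Number of 1s: 5

No, parity error (5 ones)


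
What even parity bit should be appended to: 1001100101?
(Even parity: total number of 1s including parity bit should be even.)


Number of 1s in data: 5
Parity bit: 1

1


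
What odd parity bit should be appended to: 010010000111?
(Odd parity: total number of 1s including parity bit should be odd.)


Number of 1s in data: 5
Parity bit: 0

0


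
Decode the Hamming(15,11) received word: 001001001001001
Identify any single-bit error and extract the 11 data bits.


Syndrome = 15: error at position 15

Data: 10101001000 (corrected bit 15)


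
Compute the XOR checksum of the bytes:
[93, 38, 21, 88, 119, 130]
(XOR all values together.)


XOR chain: 93 ^ 38 ^ 21 ^ 88 ^ 119 ^ 130 = 195

195


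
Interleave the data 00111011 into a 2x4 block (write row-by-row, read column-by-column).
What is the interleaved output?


Matrix:
  0011
  1011
Read columns: 01001111

01001111


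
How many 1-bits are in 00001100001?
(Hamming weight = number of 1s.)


Counting 1s in 00001100001

3


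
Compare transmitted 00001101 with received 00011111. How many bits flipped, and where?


XOR: 00010010

2 error(s) at position(s): 3, 6


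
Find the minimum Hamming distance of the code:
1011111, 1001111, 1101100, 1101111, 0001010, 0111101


Comparing all pairs, minimum distance: 1
Can detect 0 errors, correct 0 errors

1


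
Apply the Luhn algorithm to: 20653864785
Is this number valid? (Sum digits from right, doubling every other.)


Luhn sum = 52
52 mod 10 = 2

Invalid (Luhn sum mod 10 = 2)


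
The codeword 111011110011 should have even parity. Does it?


Number of 1s: 9

No, parity error (9 ones)


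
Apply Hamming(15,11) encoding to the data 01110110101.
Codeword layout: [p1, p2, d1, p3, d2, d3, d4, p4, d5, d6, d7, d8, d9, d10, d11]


Parity bits: p1=1, p2=1, p3=1, p4=0

110111100110101


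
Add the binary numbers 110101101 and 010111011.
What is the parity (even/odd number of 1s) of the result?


110101101 = 429
010111011 = 187
Sum = 616 = 1001101000
1s count = 4

even parity (4 ones in 1001101000)


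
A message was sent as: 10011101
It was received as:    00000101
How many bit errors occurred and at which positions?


XOR: 10011000

3 error(s) at position(s): 0, 3, 4


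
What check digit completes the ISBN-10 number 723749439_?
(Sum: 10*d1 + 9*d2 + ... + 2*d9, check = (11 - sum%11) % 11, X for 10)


Weighted sum: 273
273 mod 11 = 9

Check digit: 2


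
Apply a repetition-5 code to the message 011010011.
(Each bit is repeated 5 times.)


Each bit -> 5 copies

000001111111111000001111100000000001111111111


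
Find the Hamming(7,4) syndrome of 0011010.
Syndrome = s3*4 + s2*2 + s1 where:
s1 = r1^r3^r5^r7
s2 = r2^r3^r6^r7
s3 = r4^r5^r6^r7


s1=1, s2=0, s3=0

Syndrome = 1 (error at position 1)


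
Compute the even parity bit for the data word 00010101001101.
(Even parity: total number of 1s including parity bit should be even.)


Number of 1s in data: 6
Parity bit: 0

0


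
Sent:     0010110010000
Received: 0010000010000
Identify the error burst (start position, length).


XOR: 0000110000000

Burst at position 4, length 2


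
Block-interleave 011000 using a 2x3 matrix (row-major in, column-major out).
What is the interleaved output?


Matrix:
  011
  000
Read columns: 001010

001010


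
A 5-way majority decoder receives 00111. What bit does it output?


Ones: 3 out of 5
Threshold: 3

1 (3/5 voted 1)


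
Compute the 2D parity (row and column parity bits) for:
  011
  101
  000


Row parities: 000
Column parities: 110

Row P: 000, Col P: 110, Corner: 0


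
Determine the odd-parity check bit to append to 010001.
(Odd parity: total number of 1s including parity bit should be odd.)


Number of 1s in data: 2
Parity bit: 1

1


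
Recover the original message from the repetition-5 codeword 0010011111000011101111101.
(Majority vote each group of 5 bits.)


Groups: 00100, 11111, 00001, 11011, 11101
Majority votes: 01011

01011


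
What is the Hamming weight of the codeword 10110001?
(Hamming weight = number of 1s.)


Counting 1s in 10110001

4


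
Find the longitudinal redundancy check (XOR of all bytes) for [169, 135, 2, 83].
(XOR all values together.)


XOR chain: 169 ^ 135 ^ 2 ^ 83 = 127

127


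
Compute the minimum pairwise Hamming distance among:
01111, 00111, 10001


Comparing all pairs, minimum distance: 1
Can detect 0 errors, correct 0 errors

1


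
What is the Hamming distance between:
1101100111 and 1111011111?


XOR: 0010111000
Count of 1s: 4

4


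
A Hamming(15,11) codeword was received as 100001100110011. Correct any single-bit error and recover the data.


Syndrome = 0: no error detected

Data: 00110110011 (no errors)


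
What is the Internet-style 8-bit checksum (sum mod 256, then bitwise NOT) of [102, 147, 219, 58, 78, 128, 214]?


Sum = 946 mod 256 = 178
Complement = 77

77


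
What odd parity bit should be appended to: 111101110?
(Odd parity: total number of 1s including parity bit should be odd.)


Number of 1s in data: 7
Parity bit: 0

0


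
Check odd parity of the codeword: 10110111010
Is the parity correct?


Number of 1s: 7

Yes, parity is correct (7 ones)


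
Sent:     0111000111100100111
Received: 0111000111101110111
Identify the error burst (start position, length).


XOR: 0000000000001010000

Burst at position 12, length 3


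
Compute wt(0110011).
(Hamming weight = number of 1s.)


Counting 1s in 0110011

4


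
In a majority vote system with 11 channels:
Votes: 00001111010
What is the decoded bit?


Ones: 5 out of 11
Threshold: 6

0 (5/11 voted 1)


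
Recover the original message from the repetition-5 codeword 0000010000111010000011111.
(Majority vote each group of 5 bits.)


Groups: 00000, 10000, 11101, 00000, 11111
Majority votes: 00101

00101


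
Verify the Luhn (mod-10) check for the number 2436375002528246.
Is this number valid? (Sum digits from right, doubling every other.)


Luhn sum = 62
62 mod 10 = 2

Invalid (Luhn sum mod 10 = 2)


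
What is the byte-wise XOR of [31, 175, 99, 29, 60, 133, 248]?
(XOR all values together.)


XOR chain: 31 ^ 175 ^ 99 ^ 29 ^ 60 ^ 133 ^ 248 = 143

143


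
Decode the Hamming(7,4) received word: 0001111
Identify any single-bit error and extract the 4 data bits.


Syndrome = 0: no error detected

Data: 0111 (no errors)


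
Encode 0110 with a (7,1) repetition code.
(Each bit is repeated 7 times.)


Each bit -> 7 copies

0000000111111111111110000000


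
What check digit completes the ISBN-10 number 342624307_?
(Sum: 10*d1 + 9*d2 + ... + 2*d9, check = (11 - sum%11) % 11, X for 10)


Weighted sum: 182
182 mod 11 = 6

Check digit: 5


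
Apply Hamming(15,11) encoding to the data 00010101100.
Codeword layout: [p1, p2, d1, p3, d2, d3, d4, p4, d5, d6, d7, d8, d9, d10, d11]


Parity bits: p1=0, p2=0, p3=1, p4=1

000100110101100


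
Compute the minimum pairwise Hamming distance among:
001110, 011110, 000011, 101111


Comparing all pairs, minimum distance: 1
Can detect 0 errors, correct 0 errors

1


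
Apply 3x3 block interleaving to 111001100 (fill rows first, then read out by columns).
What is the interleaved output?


Matrix:
  111
  001
  100
Read columns: 101100110

101100110


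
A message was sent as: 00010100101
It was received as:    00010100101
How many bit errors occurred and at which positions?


XOR: 00000000000

0 errors (received matches sent)


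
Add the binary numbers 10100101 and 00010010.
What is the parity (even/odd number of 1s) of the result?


10100101 = 165
00010010 = 18
Sum = 183 = 10110111
1s count = 6

even parity (6 ones in 10110111)


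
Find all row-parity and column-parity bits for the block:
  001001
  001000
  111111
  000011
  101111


Row parities: 01001
Column parities: 010010

Row P: 01001, Col P: 010010, Corner: 0


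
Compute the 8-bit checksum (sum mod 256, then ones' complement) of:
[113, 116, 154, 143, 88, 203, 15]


Sum = 832 mod 256 = 64
Complement = 191

191


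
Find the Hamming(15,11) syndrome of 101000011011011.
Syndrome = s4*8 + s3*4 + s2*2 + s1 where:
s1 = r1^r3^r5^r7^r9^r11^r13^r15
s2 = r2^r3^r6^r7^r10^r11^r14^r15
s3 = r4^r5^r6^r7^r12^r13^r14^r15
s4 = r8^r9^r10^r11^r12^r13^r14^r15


s1=1, s2=0, s3=1, s4=0

Syndrome = 5 (error at position 5)


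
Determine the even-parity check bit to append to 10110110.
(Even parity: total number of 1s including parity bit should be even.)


Number of 1s in data: 5
Parity bit: 1

1


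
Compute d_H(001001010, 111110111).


XOR: 110111101
Count of 1s: 7

7


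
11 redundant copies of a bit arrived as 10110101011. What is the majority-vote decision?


Ones: 7 out of 11
Threshold: 6

1 (7/11 voted 1)


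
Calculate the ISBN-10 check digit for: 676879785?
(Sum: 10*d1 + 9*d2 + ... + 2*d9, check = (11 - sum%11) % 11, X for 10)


Weighted sum: 376
376 mod 11 = 2

Check digit: 9


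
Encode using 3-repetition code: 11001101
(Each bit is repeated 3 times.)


Each bit -> 3 copies

111111000000111111000111


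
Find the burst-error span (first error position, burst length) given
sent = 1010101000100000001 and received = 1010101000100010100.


XOR: 0000000000000010101

Burst at position 14, length 5


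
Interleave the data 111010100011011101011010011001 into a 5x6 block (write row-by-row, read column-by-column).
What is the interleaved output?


Matrix:
  111010
  100011
  011101
  011010
  011001
Read columns: 110001011110111001001101001101

110001011110111001001101001101


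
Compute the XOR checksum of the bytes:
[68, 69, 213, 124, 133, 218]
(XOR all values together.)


XOR chain: 68 ^ 69 ^ 213 ^ 124 ^ 133 ^ 218 = 247

247


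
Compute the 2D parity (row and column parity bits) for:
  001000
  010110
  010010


Row parities: 110
Column parities: 001100

Row P: 110, Col P: 001100, Corner: 0


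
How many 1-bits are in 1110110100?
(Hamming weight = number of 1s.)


Counting 1s in 1110110100

6


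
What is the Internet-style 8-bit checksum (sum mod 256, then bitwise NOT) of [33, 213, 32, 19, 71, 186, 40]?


Sum = 594 mod 256 = 82
Complement = 173

173


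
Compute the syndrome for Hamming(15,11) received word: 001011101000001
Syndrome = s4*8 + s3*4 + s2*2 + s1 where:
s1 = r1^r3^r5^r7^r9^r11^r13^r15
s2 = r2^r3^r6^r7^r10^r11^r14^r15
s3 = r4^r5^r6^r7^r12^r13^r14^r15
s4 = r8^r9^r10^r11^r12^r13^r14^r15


s1=1, s2=0, s3=0, s4=0

Syndrome = 1 (error at position 1)


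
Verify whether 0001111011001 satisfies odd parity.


Number of 1s: 7

Yes, parity is correct (7 ones)


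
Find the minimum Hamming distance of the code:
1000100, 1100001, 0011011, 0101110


Comparing all pairs, minimum distance: 3
Can detect 2 errors, correct 1 errors

3


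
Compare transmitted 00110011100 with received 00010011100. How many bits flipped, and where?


XOR: 00100000000

1 error(s) at position(s): 2


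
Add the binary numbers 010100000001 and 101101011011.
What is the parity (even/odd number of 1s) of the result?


010100000001 = 1281
101101011011 = 2907
Sum = 4188 = 1000001011100
1s count = 5

odd parity (5 ones in 1000001011100)


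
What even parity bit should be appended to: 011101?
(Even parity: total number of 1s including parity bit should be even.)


Number of 1s in data: 4
Parity bit: 0

0


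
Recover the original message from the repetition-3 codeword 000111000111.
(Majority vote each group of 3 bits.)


Groups: 000, 111, 000, 111
Majority votes: 0101

0101


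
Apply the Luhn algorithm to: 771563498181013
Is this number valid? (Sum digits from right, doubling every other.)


Luhn sum = 64
64 mod 10 = 4

Invalid (Luhn sum mod 10 = 4)


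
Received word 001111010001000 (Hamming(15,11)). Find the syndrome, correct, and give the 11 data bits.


Syndrome = 0: no error detected

Data: 11100001000 (no errors)


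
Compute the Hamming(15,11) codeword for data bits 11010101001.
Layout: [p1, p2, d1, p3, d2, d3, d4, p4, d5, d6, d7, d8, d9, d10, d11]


Parity bits: p1=0, p2=0, p3=0, p4=1

001010110101001


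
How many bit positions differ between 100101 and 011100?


XOR: 111001
Count of 1s: 4

4


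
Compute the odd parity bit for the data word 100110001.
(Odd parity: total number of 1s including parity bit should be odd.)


Number of 1s in data: 4
Parity bit: 1

1


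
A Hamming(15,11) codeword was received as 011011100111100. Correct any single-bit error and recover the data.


Syndrome = 5: error at position 5

Data: 10110111100 (corrected bit 5)


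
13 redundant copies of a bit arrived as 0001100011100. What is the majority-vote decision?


Ones: 5 out of 13
Threshold: 7

0 (5/13 voted 1)


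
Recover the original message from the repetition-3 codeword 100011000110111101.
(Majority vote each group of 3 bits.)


Groups: 100, 011, 000, 110, 111, 101
Majority votes: 010111

010111


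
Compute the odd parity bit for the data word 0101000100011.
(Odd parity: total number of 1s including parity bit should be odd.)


Number of 1s in data: 5
Parity bit: 0

0


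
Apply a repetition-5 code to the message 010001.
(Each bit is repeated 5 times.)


Each bit -> 5 copies

000001111100000000000000011111


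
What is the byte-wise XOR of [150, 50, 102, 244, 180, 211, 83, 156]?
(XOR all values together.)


XOR chain: 150 ^ 50 ^ 102 ^ 244 ^ 180 ^ 211 ^ 83 ^ 156 = 158

158


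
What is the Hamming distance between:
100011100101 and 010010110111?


XOR: 110001010010
Count of 1s: 5

5


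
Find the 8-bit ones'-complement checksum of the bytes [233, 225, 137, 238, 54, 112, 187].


Sum = 1186 mod 256 = 162
Complement = 93

93


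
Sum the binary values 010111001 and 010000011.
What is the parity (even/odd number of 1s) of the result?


010111001 = 185
010000011 = 131
Sum = 316 = 100111100
1s count = 5

odd parity (5 ones in 100111100)


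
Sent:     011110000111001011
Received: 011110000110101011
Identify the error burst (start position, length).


XOR: 000000000001100000

Burst at position 11, length 2


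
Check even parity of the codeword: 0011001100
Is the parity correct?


Number of 1s: 4

Yes, parity is correct (4 ones)


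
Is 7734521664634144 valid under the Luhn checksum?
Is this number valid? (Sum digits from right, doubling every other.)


Luhn sum = 67
67 mod 10 = 7

Invalid (Luhn sum mod 10 = 7)


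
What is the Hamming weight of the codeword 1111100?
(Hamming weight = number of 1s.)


Counting 1s in 1111100

5


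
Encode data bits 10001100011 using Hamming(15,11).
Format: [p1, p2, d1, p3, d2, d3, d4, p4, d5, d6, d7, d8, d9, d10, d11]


Parity bits: p1=1, p2=0, p3=0, p4=0

101000001100011


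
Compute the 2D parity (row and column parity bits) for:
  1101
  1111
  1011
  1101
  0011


Row parities: 10110
Column parities: 0111

Row P: 10110, Col P: 0111, Corner: 1


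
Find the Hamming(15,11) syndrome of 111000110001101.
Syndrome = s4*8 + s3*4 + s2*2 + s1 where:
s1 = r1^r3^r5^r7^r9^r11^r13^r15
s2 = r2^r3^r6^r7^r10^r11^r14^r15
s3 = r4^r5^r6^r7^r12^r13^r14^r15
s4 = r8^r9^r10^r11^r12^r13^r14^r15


s1=1, s2=0, s3=0, s4=0

Syndrome = 1 (error at position 1)


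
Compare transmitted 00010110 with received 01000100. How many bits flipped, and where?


XOR: 01010010

3 error(s) at position(s): 1, 3, 6


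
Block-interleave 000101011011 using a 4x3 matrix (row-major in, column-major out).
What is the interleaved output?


Matrix:
  000
  101
  011
  011
Read columns: 010000110111

010000110111


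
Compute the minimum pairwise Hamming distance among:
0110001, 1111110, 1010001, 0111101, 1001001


Comparing all pairs, minimum distance: 2
Can detect 1 errors, correct 0 errors

2


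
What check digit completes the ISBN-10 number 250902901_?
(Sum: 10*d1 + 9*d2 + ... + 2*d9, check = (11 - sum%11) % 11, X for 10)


Weighted sum: 176
176 mod 11 = 0

Check digit: 0


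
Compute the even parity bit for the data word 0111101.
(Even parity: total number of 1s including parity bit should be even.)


Number of 1s in data: 5
Parity bit: 1

1


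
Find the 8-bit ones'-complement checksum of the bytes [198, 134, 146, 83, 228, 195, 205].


Sum = 1189 mod 256 = 165
Complement = 90

90


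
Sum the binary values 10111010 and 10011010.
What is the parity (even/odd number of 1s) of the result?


10111010 = 186
10011010 = 154
Sum = 340 = 101010100
1s count = 4

even parity (4 ones in 101010100)


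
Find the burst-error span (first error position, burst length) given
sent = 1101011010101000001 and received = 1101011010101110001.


XOR: 0000000000000110000

Burst at position 13, length 2


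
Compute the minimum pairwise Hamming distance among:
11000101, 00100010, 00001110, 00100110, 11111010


Comparing all pairs, minimum distance: 1
Can detect 0 errors, correct 0 errors

1


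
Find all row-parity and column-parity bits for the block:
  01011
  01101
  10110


Row parities: 111
Column parities: 10000

Row P: 111, Col P: 10000, Corner: 1


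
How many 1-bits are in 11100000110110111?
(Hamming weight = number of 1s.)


Counting 1s in 11100000110110111

10


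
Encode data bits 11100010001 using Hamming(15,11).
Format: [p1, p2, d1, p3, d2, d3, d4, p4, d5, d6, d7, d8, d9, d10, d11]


Parity bits: p1=0, p2=0, p3=1, p4=0

001111000010001


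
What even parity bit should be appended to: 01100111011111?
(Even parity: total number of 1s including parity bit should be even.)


Number of 1s in data: 10
Parity bit: 0

0


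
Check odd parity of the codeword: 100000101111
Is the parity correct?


Number of 1s: 6

No, parity error (6 ones)


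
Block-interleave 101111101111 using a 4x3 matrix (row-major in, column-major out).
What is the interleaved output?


Matrix:
  101
  111
  101
  111
Read columns: 111101011111

111101011111


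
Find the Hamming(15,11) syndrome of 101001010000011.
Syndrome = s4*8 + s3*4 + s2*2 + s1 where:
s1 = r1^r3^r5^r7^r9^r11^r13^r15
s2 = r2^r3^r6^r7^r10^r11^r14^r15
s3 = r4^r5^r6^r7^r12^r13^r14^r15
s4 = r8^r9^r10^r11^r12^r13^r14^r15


s1=1, s2=0, s3=1, s4=1

Syndrome = 13 (error at position 13)
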